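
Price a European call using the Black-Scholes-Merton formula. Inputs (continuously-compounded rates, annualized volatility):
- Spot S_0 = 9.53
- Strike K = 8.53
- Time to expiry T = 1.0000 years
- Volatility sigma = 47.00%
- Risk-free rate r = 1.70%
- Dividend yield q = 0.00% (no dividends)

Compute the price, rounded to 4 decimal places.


Answer: Price = 2.2962

Derivation:
d1 = (ln(S/K) + (r - q + 0.5*sigma^2) * T) / (sigma * sqrt(T)) = 0.50703267
d2 = d1 - sigma * sqrt(T) = 0.03703267
exp(-rT) = 0.98314368; exp(-qT) = 1.00000000
C = S_0 * exp(-qT) * N(d1) - K * exp(-rT) * N(d2)
N(d1) = 0.69393405; N(d2) = 0.51477052
C = 9.5300 * 1.00000000 * 0.69393405 - 8.5300 * 0.98314368 * 0.51477052 = 2.2962


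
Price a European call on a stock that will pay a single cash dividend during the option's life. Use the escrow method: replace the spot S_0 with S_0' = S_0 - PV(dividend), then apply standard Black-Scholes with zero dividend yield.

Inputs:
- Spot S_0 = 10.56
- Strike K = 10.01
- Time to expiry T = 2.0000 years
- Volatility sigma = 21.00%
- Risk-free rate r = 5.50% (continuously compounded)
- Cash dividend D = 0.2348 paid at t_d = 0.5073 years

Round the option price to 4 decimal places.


Answer: Price = 1.9472

Derivation:
PV(D) = D * exp(-r * t_d) = 0.2348 * 0.97248415 = 0.22833928
S_0' = S_0 - PV(D) = 10.5600 - 0.22833928 = 10.33166072
d1 = (ln(S_0'/K) + (r + sigma^2/2)*T) / (sigma*sqrt(T)) = 0.62538020
d2 = d1 - sigma*sqrt(T) = 0.32839535
exp(-rT) = 0.89583414
N(d1) = 0.73413922; N(d2) = 0.62869362
C = S_0' * N(d1) - K * exp(-rT) * N(d2) = 10.33166072 * 0.73413922 - 10.0100 * 0.89583414 * 0.62869362 = 1.9472


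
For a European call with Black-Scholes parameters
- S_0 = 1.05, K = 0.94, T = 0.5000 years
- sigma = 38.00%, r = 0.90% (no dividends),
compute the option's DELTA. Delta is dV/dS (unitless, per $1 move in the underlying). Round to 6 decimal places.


Answer: Delta = 0.713266

Derivation:
d1 = 0.5629521516; d2 = 0.2942515748
phi(d1) = 0.3404809522; exp(-qT) = 1.0000000000; exp(-rT) = 0.9955101098
N(d1) = 0.7132662668
Delta = exp(-qT) * N(d1) = 1.0000000000 * 0.7132662668 = 0.713266


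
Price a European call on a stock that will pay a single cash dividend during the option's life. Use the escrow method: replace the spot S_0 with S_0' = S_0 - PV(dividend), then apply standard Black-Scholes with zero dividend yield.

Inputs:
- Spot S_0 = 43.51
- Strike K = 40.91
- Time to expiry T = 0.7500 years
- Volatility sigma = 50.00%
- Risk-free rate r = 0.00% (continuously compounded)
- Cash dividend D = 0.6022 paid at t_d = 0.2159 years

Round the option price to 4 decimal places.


Answer: Price = 8.2252

Derivation:
PV(D) = D * exp(-r * t_d) = 0.6022 * 1.00000000 = 0.60220000
S_0' = S_0 - PV(D) = 43.5100 - 0.60220000 = 42.90780000
d1 = (ln(S_0'/K) + (r + sigma^2/2)*T) / (sigma*sqrt(T)) = 0.32661651
d2 = d1 - sigma*sqrt(T) = -0.10639620
exp(-rT) = 1.00000000
N(d1) = 0.62802102; N(d2) = 0.45763401
C = S_0' * N(d1) - K * exp(-rT) * N(d2) = 42.90780000 * 0.62802102 - 40.9100 * 1.00000000 * 0.45763401 = 8.2252


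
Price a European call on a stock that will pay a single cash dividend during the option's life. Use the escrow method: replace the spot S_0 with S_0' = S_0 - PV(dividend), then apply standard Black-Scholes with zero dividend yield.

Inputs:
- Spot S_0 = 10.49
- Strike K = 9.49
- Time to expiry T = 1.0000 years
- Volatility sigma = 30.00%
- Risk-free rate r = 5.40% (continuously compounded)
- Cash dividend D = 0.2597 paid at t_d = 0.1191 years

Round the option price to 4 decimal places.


PV(D) = D * exp(-r * t_d) = 0.2597 * 0.99358924 = 0.25803512
S_0' = S_0 - PV(D) = 10.4900 - 0.25803512 = 10.23196488
d1 = (ln(S_0'/K) + (r + sigma^2/2)*T) / (sigma*sqrt(T)) = 0.58092673
d2 = d1 - sigma*sqrt(T) = 0.28092673
exp(-rT) = 0.94743211
N(d1) = 0.71935508; N(d2) = 0.61061670
C = S_0' * N(d1) - K * exp(-rT) * N(d2) = 10.23196488 * 0.71935508 - 9.4900 * 0.94743211 * 0.61061670 = 1.8703

Answer: Price = 1.8703


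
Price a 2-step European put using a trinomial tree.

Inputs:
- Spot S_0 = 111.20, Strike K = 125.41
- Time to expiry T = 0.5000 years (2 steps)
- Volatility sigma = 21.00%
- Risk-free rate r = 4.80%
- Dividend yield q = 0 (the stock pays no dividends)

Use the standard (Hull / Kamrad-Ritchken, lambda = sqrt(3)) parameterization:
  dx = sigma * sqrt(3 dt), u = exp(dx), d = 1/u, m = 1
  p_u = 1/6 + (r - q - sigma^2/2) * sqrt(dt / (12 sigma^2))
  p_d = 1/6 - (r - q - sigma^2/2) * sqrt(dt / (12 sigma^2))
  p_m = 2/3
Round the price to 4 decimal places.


Answer: Price = V(0,0) = 14.3036

Derivation:
dt = T/N = 0.250000; dx = sigma*sqrt(3*dt) = 0.181865
u = exp(dx) = 1.199453; d = 1/u = 0.833714
p_u = 0.184503, p_m = 0.666667, p_d = 0.148831
Discount per step: exp(-r*dt) = 0.988072
Stock lattice S(k, j) with j the centered position index:
  k=0: S(0,+0) = 111.2000
  k=1: S(1,-1) = 92.7090; S(1,+0) = 111.2000; S(1,+1) = 133.3791
  k=2: S(2,-2) = 77.2927; S(2,-1) = 92.7090; S(2,+0) = 111.2000; S(2,+1) = 133.3791; S(2,+2) = 159.9820
Terminal payoffs V(N, j) = max(K - S_T, 0):
  V(2,-2) = 48.117285; V(2,-1) = 32.701047; V(2,+0) = 14.210000; V(2,+1) = 0.000000; V(2,+2) = 0.000000
Backward induction: V(k, j) = exp(-r*dt) * [p_u * V(k+1, j+1) + p_m * V(k+1, j) + p_d * V(k+1, j-1)]
  V(1,-1) = exp(-r*dt) * [p_u*14.210000 + p_m*32.701047 + p_d*48.117285] = 31.207068
  V(1,+0) = exp(-r*dt) * [p_u*0.000000 + p_m*14.210000 + p_d*32.701047] = 14.169197
  V(1,+1) = exp(-r*dt) * [p_u*0.000000 + p_m*0.000000 + p_d*14.210000] = 2.089657
  V(0,+0) = exp(-r*dt) * [p_u*2.089657 + p_m*14.169197 + p_d*31.207068] = 14.303571


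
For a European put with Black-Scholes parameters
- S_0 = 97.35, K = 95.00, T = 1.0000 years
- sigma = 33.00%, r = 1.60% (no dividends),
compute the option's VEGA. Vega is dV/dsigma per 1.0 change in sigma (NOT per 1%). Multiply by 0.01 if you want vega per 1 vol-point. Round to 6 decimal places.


Answer: Vega = 37.264332

Derivation:
d1 = 0.2875328491; d2 = -0.0424671509
phi(d1) = 0.3827871827; exp(-qT) = 1.0000000000; exp(-rT) = 0.9841273201
Vega = S * exp(-qT) * phi(d1) * sqrt(T) = 97.3500 * 1.0000000000 * 0.3827871827 * 1.0000000000 = 37.264332


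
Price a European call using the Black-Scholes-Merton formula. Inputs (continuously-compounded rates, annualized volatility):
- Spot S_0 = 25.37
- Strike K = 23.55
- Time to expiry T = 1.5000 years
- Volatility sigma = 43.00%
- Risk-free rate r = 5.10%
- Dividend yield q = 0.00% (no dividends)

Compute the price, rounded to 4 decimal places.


Answer: Price = 6.8722

Derivation:
d1 = (ln(S/K) + (r - q + 0.5*sigma^2) * T) / (sigma * sqrt(T)) = 0.54993238
d2 = d1 - sigma * sqrt(T) = 0.02329209
exp(-rT) = 0.92635291; exp(-qT) = 1.00000000
C = S_0 * exp(-qT) * N(d1) - K * exp(-rT) * N(d2)
N(d1) = 0.70881712; N(d2) = 0.50929136
C = 25.3700 * 1.00000000 * 0.70881712 - 23.5500 * 0.92635291 * 0.50929136 = 6.8722


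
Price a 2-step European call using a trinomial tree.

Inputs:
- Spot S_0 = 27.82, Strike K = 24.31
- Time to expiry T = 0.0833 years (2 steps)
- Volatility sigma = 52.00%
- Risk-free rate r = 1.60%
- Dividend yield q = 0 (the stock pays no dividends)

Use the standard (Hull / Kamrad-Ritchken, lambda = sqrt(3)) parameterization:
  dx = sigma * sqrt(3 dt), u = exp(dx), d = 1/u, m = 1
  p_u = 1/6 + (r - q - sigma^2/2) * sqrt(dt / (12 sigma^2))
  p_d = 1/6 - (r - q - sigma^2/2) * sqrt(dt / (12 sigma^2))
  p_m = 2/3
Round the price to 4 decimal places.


dt = T/N = 0.041650; dx = sigma*sqrt(3*dt) = 0.183811
u = exp(dx) = 1.201789; d = 1/u = 0.832093
p_u = 0.153162, p_m = 0.666667, p_d = 0.180172
Discount per step: exp(-r*dt) = 0.999334
Stock lattice S(k, j) with j the centered position index:
  k=0: S(0,+0) = 27.8200
  k=1: S(1,-1) = 23.1488; S(1,+0) = 27.8200; S(1,+1) = 33.4338
  k=2: S(2,-2) = 19.2620; S(2,-1) = 23.1488; S(2,+0) = 27.8200; S(2,+1) = 33.4338; S(2,+2) = 40.1803
Terminal payoffs V(N, j) = max(S_T - K, 0):
  V(2,-2) = 0.000000; V(2,-1) = 0.000000; V(2,+0) = 3.510000; V(2,+1) = 9.123760; V(2,+2) = 15.870314
Backward induction: V(k, j) = exp(-r*dt) * [p_u * V(k+1, j+1) + p_m * V(k+1, j) + p_d * V(k+1, j-1)]
  V(1,-1) = exp(-r*dt) * [p_u*3.510000 + p_m*0.000000 + p_d*0.000000] = 0.537240
  V(1,+0) = exp(-r*dt) * [p_u*9.123760 + p_m*3.510000 + p_d*0.000000] = 3.734922
  V(1,+1) = exp(-r*dt) * [p_u*15.870314 + p_m*9.123760 + p_d*3.510000] = 9.139542
  V(0,+0) = exp(-r*dt) * [p_u*9.139542 + p_m*3.734922 + p_d*0.537240] = 3.983916

Answer: Price = V(0,0) = 3.9839


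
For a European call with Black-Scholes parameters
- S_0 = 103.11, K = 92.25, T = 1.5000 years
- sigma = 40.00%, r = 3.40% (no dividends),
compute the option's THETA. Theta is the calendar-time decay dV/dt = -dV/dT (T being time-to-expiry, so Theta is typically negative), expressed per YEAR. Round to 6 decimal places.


d1 = 0.5762304117; d2 = 0.0863324632
phi(d1) = 0.3379155466; exp(-qT) = 1.0000000000; exp(-rT) = 0.9502786705
Theta = -S*exp(-qT)*phi(d1)*sigma/(2*sqrt(T)) - r*K*exp(-rT)*N(d2) + q*S*exp(-qT)*N(d1)
N(d1) = 0.7177702741; N(d2) = 0.5343989335; sqrt(T) = 1.2247448714
Term 1 = -103.1100 * 1.0000000000 * 0.3379155466 * 0.4000 / (2 * 1.2247448714) = -5.6897518534
Term 2 = -0.0340 * 92.2500 * 0.9502786705 * 0.5343989335 = -1.5928022336
Term 3 = 0 (no dividend yield, q = 0)
Theta = -5.6897518534 + (-1.5928022336) + (0.0000000000) = -7.282554

Answer: Theta = -7.282554


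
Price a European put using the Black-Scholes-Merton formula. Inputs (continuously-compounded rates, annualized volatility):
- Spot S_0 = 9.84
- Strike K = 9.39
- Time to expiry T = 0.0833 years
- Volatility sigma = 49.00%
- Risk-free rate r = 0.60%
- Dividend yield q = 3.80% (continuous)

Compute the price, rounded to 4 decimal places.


Answer: Price = 0.3553

Derivation:
d1 = (ln(S/K) + (r - q + 0.5*sigma^2) * T) / (sigma * sqrt(T)) = 0.38285969
d2 = d1 - sigma * sqrt(T) = 0.24143716
exp(-rT) = 0.99950032; exp(-qT) = 0.99683960
P = K * exp(-rT) * N(-d2) - S_0 * exp(-qT) * N(-d1)
N(-d1) = 0.35091190; N(-d2) = 0.40460816
P = 9.3900 * 0.99950032 * 0.40460816 - 9.8400 * 0.99683960 * 0.35091190 = 0.3553


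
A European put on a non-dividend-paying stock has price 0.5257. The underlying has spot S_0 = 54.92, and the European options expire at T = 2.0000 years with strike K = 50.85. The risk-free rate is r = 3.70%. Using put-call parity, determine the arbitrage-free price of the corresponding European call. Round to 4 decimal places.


Answer: Call price = 8.2227

Derivation:
Put-call parity: C - P = S_0 * exp(-qT) - K * exp(-rT).
S_0 * exp(-qT) = 54.9200 * 1.00000000 = 54.92000000
K * exp(-rT) = 50.8500 * 0.92867169 = 47.22295563
C = P + S*exp(-qT) - K*exp(-rT)
C = 0.5257 + 54.92000000 - 47.22295563 = 8.2227


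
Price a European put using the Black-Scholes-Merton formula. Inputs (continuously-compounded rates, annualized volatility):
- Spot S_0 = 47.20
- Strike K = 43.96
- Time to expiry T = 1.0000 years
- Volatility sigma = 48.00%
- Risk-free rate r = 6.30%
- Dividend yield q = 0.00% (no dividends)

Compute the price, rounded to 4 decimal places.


d1 = (ln(S/K) + (r - q + 0.5*sigma^2) * T) / (sigma * sqrt(T)) = 0.51940367
d2 = d1 - sigma * sqrt(T) = 0.03940367
exp(-rT) = 0.93894347; exp(-qT) = 1.00000000
P = K * exp(-rT) * N(-d2) - S_0 * exp(-qT) * N(-d1)
N(-d1) = 0.30173964; N(-d2) = 0.48428428
P = 43.9600 * 0.93894347 * 0.48428428 - 47.2000 * 1.00000000 * 0.30173964 = 5.7472

Answer: Price = 5.7472


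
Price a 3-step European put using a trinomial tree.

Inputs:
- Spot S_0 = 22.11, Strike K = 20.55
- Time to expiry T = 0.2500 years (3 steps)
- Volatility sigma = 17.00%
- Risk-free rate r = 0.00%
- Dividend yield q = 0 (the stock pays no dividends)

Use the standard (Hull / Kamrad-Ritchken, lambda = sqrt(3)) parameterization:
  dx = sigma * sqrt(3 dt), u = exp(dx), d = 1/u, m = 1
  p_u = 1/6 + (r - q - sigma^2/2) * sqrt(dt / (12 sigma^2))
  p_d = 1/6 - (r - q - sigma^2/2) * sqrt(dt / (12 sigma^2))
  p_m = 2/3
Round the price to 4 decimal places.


Answer: Price = V(0,0) = 0.1919

Derivation:
dt = T/N = 0.083333; dx = sigma*sqrt(3*dt) = 0.085000
u = exp(dx) = 1.088717; d = 1/u = 0.918512
p_u = 0.159583, p_m = 0.666667, p_d = 0.173750
Discount per step: exp(-r*dt) = 1.000000
Stock lattice S(k, j) with j the centered position index:
  k=0: S(0,+0) = 22.1100
  k=1: S(1,-1) = 20.3083; S(1,+0) = 22.1100; S(1,+1) = 24.0715
  k=2: S(2,-2) = 18.6534; S(2,-1) = 20.3083; S(2,+0) = 22.1100; S(2,+1) = 24.0715; S(2,+2) = 26.2071
  k=3: S(3,-3) = 17.1334; S(3,-2) = 18.6534; S(3,-1) = 20.3083; S(3,+0) = 22.1100; S(3,+1) = 24.0715; S(3,+2) = 26.2071; S(3,+3) = 28.5321
Terminal payoffs V(N, j) = max(K - S_T, 0):
  V(3,-3) = 3.416596; V(3,-2) = 1.896571; V(3,-1) = 0.241693; V(3,+0) = 0.000000; V(3,+1) = 0.000000; V(3,+2) = 0.000000; V(3,+3) = 0.000000
Backward induction: V(k, j) = exp(-r*dt) * [p_u * V(k+1, j+1) + p_m * V(k+1, j) + p_d * V(k+1, j-1)]
  V(2,-2) = exp(-r*dt) * [p_u*0.241693 + p_m*1.896571 + p_d*3.416596] = 1.896584
  V(2,-1) = exp(-r*dt) * [p_u*0.000000 + p_m*0.241693 + p_d*1.896571] = 0.490658
  V(2,+0) = exp(-r*dt) * [p_u*0.000000 + p_m*0.000000 + p_d*0.241693] = 0.041994
  V(2,+1) = exp(-r*dt) * [p_u*0.000000 + p_m*0.000000 + p_d*0.000000] = 0.000000
  V(2,+2) = exp(-r*dt) * [p_u*0.000000 + p_m*0.000000 + p_d*0.000000] = 0.000000
  V(1,-1) = exp(-r*dt) * [p_u*0.041994 + p_m*0.490658 + p_d*1.896584] = 0.663339
  V(1,+0) = exp(-r*dt) * [p_u*0.000000 + p_m*0.041994 + p_d*0.490658] = 0.113248
  V(1,+1) = exp(-r*dt) * [p_u*0.000000 + p_m*0.000000 + p_d*0.041994] = 0.007296
  V(0,+0) = exp(-r*dt) * [p_u*0.007296 + p_m*0.113248 + p_d*0.663339] = 0.191918


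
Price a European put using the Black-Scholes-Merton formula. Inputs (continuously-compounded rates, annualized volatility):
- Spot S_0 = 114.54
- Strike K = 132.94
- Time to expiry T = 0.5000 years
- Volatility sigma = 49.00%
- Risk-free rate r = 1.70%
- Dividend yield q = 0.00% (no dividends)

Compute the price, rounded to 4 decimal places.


d1 = (ln(S/K) + (r - q + 0.5*sigma^2) * T) / (sigma * sqrt(T)) = -0.23218729
d2 = d1 - sigma * sqrt(T) = -0.57866961
exp(-rT) = 0.99153602; exp(-qT) = 1.00000000
P = K * exp(-rT) * N(-d2) - S_0 * exp(-qT) * N(-d1)
N(-d1) = 0.59180373; N(-d2) = 0.71859394
P = 132.9400 * 0.99153602 * 0.71859394 - 114.5400 * 1.00000000 * 0.59180373 = 26.9361

Answer: Price = 26.9361


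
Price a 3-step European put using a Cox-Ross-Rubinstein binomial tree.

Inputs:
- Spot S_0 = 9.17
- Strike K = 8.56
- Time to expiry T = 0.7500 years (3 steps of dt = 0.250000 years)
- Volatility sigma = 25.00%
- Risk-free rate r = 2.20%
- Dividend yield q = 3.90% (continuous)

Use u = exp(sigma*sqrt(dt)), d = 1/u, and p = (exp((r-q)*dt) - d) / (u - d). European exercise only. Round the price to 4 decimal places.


dt = T/N = 0.250000
u = exp(sigma*sqrt(dt)) = 1.133148; d = 1/u = 0.882497
p = (exp((r-q)*dt) - d) / (u - d) = 0.451871
Discount per step: exp(-r*dt) = 0.994515
Stock lattice S(k, i) with i counting down-moves:
  k=0: S(0,0) = 9.1700
  k=1: S(1,0) = 10.3910; S(1,1) = 8.0925
  k=2: S(2,0) = 11.7745; S(2,1) = 9.1700; S(2,2) = 7.1416
  k=3: S(3,0) = 13.3423; S(3,1) = 10.3910; S(3,2) = 8.0925; S(3,3) = 6.3024
Terminal payoffs V(N, i) = max(K - S_T, 0):
  V(3,0) = 0.000000; V(3,1) = 0.000000; V(3,2) = 0.467503; V(3,3) = 2.257557
Backward induction: V(k, i) = exp(-r*dt) * [p * V(k+1, i) + (1-p) * V(k+1, i+1)].
  V(2,0) = exp(-r*dt) * [p*0.000000 + (1-p)*0.000000] = 0.000000
  V(2,1) = exp(-r*dt) * [p*0.000000 + (1-p)*0.467503] = 0.254847
  V(2,2) = exp(-r*dt) * [p*0.467503 + (1-p)*2.257557] = 1.440738
  V(1,0) = exp(-r*dt) * [p*0.000000 + (1-p)*0.254847] = 0.138923
  V(1,1) = exp(-r*dt) * [p*0.254847 + (1-p)*1.440738] = 0.899905
  V(0,0) = exp(-r*dt) * [p*0.138923 + (1-p)*0.899905] = 0.552990

Answer: Price = V(0,0) = 0.5530


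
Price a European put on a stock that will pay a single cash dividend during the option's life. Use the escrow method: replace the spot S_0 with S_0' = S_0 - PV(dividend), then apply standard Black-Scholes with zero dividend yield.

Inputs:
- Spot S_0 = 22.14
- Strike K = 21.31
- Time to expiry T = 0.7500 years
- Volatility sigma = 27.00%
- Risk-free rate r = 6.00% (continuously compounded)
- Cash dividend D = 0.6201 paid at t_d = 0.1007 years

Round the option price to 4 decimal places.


PV(D) = D * exp(-r * t_d) = 0.6201 * 0.99397622 = 0.61636465
S_0' = S_0 - PV(D) = 22.1400 - 0.61636465 = 21.52363535
d1 = (ln(S_0'/K) + (r + sigma^2/2)*T) / (sigma*sqrt(T)) = 0.35202416
d2 = d1 - sigma*sqrt(T) = 0.11819730
exp(-rT) = 0.95599748
N(-d1) = 0.36241007; N(-d2) = 0.45295566
P = K * exp(-rT) * N(-d2) - S_0' * N(-d1) = 21.3100 * 0.95599748 * 0.45295566 - 21.52363535 * 0.36241007 = 1.4274

Answer: Price = 1.4274


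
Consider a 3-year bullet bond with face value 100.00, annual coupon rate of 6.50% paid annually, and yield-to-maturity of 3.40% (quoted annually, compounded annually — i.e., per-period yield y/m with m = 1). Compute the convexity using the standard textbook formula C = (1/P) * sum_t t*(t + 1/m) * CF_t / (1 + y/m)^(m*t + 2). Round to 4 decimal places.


Coupon per period c = face * coupon_rate / m = 6.500000
Periods per year m = 1; per-period yield y/m = 0.034000
Number of cashflows N = 3
Cashflows (t years, CF_t, discount factor 1/(1+y/m)^(m*t), PV):
  t = 1.0000: CF_t = 6.500000, DF = 0.967118, PV = 6.286267
  t = 2.0000: CF_t = 6.500000, DF = 0.935317, PV = 6.079562
  t = 3.0000: CF_t = 106.500000, DF = 0.904562, PV = 96.335863
Price P = sum_t PV_t = 108.701692
Convexity numerator sum_t t*(t + 1/m) * CF_t / (1+y/m)^(m*t + 2):
  t = 1.0000: term = 11.759307
  t = 2.0000: term = 34.117913
  t = 3.0000: term = 1081.255078
Convexity = (1/P) * sum = 1127.132298 / 108.701692 = 10.369041

Answer: Convexity = 10.3690


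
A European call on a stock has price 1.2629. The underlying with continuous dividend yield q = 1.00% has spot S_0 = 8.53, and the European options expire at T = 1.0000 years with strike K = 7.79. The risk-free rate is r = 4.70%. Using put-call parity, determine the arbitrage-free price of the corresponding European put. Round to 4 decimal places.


Put-call parity: C - P = S_0 * exp(-qT) - K * exp(-rT).
S_0 * exp(-qT) = 8.5300 * 0.99004983 = 8.44512508
K * exp(-rT) = 7.7900 * 0.95408740 = 7.43234083
P = C - S*exp(-qT) + K*exp(-rT)
P = 1.2629 - 8.44512508 + 7.43234083 = 0.2501

Answer: Put price = 0.2501


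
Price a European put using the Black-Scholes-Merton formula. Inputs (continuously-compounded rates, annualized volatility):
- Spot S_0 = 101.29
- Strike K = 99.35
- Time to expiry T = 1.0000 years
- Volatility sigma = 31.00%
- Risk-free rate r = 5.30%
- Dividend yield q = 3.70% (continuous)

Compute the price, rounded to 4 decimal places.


Answer: Price = 10.1963

Derivation:
d1 = (ln(S/K) + (r - q + 0.5*sigma^2) * T) / (sigma * sqrt(T)) = 0.26899587
d2 = d1 - sigma * sqrt(T) = -0.04100413
exp(-rT) = 0.94838001; exp(-qT) = 0.96367614
P = K * exp(-rT) * N(-d2) - S_0 * exp(-qT) * N(-d1)
N(-d1) = 0.39396643; N(-d2) = 0.51635370
P = 99.3500 * 0.94838001 * 0.51635370 - 101.2900 * 0.96367614 * 0.39396643 = 10.1963


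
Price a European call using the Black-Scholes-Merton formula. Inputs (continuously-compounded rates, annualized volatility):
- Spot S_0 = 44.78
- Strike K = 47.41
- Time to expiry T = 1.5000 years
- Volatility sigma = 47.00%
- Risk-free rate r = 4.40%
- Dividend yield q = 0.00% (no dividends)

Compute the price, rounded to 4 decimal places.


Answer: Price = 10.2983

Derivation:
d1 = (ln(S/K) + (r - q + 0.5*sigma^2) * T) / (sigma * sqrt(T)) = 0.30332576
d2 = d1 - sigma * sqrt(T) = -0.27230433
exp(-rT) = 0.93613086; exp(-qT) = 1.00000000
C = S_0 * exp(-qT) * N(d1) - K * exp(-rT) * N(d2)
N(d1) = 0.61917919; N(d2) = 0.39269401
C = 44.7800 * 1.00000000 * 0.61917919 - 47.4100 * 0.93613086 * 0.39269401 = 10.2983


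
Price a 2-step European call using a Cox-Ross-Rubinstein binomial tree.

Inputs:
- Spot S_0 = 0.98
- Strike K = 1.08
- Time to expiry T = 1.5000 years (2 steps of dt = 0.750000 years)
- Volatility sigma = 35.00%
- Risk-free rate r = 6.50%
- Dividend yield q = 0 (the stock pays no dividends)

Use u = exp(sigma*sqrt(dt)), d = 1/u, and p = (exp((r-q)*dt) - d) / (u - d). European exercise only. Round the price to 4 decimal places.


dt = T/N = 0.750000
u = exp(sigma*sqrt(dt)) = 1.354062; d = 1/u = 0.738519
p = (exp((r-q)*dt) - d) / (u - d) = 0.505958
Discount per step: exp(-r*dt) = 0.952419
Stock lattice S(k, i) with i counting down-moves:
  k=0: S(0,0) = 0.9800
  k=1: S(1,0) = 1.3270; S(1,1) = 0.7237
  k=2: S(2,0) = 1.7968; S(2,1) = 0.9800; S(2,2) = 0.5345
Terminal payoffs V(N, i) = max(S_T - K, 0):
  V(2,0) = 0.716814; V(2,1) = 0.000000; V(2,2) = 0.000000
Backward induction: V(k, i) = exp(-r*dt) * [p * V(k+1, i) + (1-p) * V(k+1, i+1)].
  V(1,0) = exp(-r*dt) * [p*0.716814 + (1-p)*0.000000] = 0.345421
  V(1,1) = exp(-r*dt) * [p*0.000000 + (1-p)*0.000000] = 0.000000
  V(0,0) = exp(-r*dt) * [p*0.345421 + (1-p)*0.000000] = 0.166453

Answer: Price = V(0,0) = 0.1665


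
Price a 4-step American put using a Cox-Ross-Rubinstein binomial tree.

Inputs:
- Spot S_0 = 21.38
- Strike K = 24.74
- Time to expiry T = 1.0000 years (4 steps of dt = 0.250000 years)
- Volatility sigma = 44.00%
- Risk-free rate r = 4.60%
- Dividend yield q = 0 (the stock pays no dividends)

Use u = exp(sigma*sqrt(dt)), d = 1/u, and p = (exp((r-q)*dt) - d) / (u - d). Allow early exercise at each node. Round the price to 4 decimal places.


dt = T/N = 0.250000
u = exp(sigma*sqrt(dt)) = 1.246077; d = 1/u = 0.802519
p = (exp((r-q)*dt) - d) / (u - d) = 0.471297
Discount per step: exp(-r*dt) = 0.988566
Stock lattice S(k, i) with i counting down-moves:
  k=0: S(0,0) = 21.3800
  k=1: S(1,0) = 26.6411; S(1,1) = 17.1579
  k=2: S(2,0) = 33.1969; S(2,1) = 21.3800; S(2,2) = 13.7695
  k=3: S(3,0) = 41.3659; S(3,1) = 26.6411; S(3,2) = 17.1579; S(3,3) = 11.0503
  k=4: S(4,0) = 51.5450; S(4,1) = 33.1969; S(4,2) = 21.3800; S(4,3) = 13.7695; S(4,4) = 8.8681
Terminal payoffs V(N, i) = max(K - S_T, 0):
  V(4,0) = 0.000000; V(4,1) = 0.000000; V(4,2) = 3.360000; V(4,3) = 10.970501; V(4,4) = 15.871941
Backward induction: V(k, i) = exp(-r*dt) * [p * V(k+1, i) + (1-p) * V(k+1, i+1)]; then take max(V_cont, immediate exercise) for American.
  V(3,0) = exp(-r*dt) * [p*0.000000 + (1-p)*0.000000] = 0.000000; exercise = 0.000000; V(3,0) = max -> 0.000000
  V(3,1) = exp(-r*dt) * [p*0.000000 + (1-p)*3.360000] = 1.756130; exercise = 0.000000; V(3,1) = max -> 1.756130
  V(3,2) = exp(-r*dt) * [p*3.360000 + (1-p)*10.970501] = 7.299268; exercise = 7.582148; V(3,2) = max -> 7.582148
  V(3,3) = exp(-r*dt) * [p*10.970501 + (1-p)*15.871941] = 13.406838; exercise = 13.689718; V(3,3) = max -> 13.689718
  V(2,0) = exp(-r*dt) * [p*0.000000 + (1-p)*1.756130] = 0.917854; exercise = 0.000000; V(2,0) = max -> 0.917854
  V(2,1) = exp(-r*dt) * [p*1.756130 + (1-p)*7.582148] = 4.781063; exercise = 3.360000; V(2,1) = max -> 4.781063
  V(2,2) = exp(-r*dt) * [p*7.582148 + (1-p)*13.689718] = 10.687621; exercise = 10.970501; V(2,2) = max -> 10.970501
  V(1,0) = exp(-r*dt) * [p*0.917854 + (1-p)*4.781063] = 2.926495; exercise = 0.000000; V(1,0) = max -> 2.926495
  V(1,1) = exp(-r*dt) * [p*4.781063 + (1-p)*10.970501] = 7.961353; exercise = 7.582148; V(1,1) = max -> 7.961353
  V(0,0) = exp(-r*dt) * [p*2.926495 + (1-p)*7.961353] = 5.524540; exercise = 3.360000; V(0,0) = max -> 5.524540

Answer: Price = V(0,0) = 5.5245


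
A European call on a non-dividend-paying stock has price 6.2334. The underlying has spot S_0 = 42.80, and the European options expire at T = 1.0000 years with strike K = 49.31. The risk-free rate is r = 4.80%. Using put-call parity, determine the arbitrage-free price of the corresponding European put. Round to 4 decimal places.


Answer: Put price = 10.4324

Derivation:
Put-call parity: C - P = S_0 * exp(-qT) - K * exp(-rT).
S_0 * exp(-qT) = 42.8000 * 1.00000000 = 42.80000000
K * exp(-rT) = 49.3100 * 0.95313379 = 46.99902704
P = C - S*exp(-qT) + K*exp(-rT)
P = 6.2334 - 42.80000000 + 46.99902704 = 10.4324


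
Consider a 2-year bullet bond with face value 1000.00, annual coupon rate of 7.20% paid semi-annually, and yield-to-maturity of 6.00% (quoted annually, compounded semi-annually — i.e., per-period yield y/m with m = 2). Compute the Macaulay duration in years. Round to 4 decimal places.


Answer: Macaulay duration = 1.8994 years

Derivation:
Coupon per period c = face * coupon_rate / m = 36.000000
Periods per year m = 2; per-period yield y/m = 0.030000
Number of cashflows N = 4
Cashflows (t years, CF_t, discount factor 1/(1+y/m)^(m*t), PV):
  t = 0.5000: CF_t = 36.000000, DF = 0.970874, PV = 34.951456
  t = 1.0000: CF_t = 36.000000, DF = 0.942596, PV = 33.933453
  t = 1.5000: CF_t = 36.000000, DF = 0.915142, PV = 32.945100
  t = 2.0000: CF_t = 1036.000000, DF = 0.888487, PV = 920.472582
Price P = sum_t PV_t = 1022.302590
Macaulay numerator sum_t t * PV_t:
  t * PV_t at t = 0.5000: 17.475728
  t * PV_t at t = 1.0000: 33.933453
  t * PV_t at t = 1.5000: 49.417650
  t * PV_t at t = 2.0000: 1840.945163
Macaulay duration D = (sum_t t * PV_t) / P = 1941.771994 / 1022.302590 = 1.899410


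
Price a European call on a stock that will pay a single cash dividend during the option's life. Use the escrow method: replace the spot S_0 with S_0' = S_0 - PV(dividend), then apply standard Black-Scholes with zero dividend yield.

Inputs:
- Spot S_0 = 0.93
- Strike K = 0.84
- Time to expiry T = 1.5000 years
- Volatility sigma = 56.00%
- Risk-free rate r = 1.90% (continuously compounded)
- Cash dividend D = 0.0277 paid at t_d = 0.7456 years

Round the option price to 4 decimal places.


PV(D) = D * exp(-r * t_d) = 0.0277 * 0.98593347 = 0.02731036
S_0' = S_0 - PV(D) = 0.9300 - 0.02731036 = 0.90268964
d1 = (ln(S_0'/K) + (r + sigma^2/2)*T) / (sigma*sqrt(T)) = 0.48942687
d2 = d1 - sigma*sqrt(T) = -0.19643026
exp(-rT) = 0.97190229
N(d1) = 0.68773024; N(d2) = 0.42213671
C = S_0' * N(d1) - K * exp(-rT) * N(d2) = 0.90268964 * 0.68773024 - 0.8400 * 0.97190229 * 0.42213671 = 0.2762

Answer: Price = 0.2762


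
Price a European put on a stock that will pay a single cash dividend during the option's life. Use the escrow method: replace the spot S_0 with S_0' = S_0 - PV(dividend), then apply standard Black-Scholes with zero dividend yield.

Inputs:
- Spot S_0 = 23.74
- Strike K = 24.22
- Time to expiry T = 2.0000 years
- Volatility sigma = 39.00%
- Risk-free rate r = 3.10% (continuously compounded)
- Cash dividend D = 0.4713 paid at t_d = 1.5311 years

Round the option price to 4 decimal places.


Answer: Price = 4.7442

Derivation:
PV(D) = D * exp(-r * t_d) = 0.4713 * 0.95364471 = 0.44945275
S_0' = S_0 - PV(D) = 23.7400 - 0.44945275 = 23.29054725
d1 = (ln(S_0'/K) + (r + sigma^2/2)*T) / (sigma*sqrt(T)) = 0.31723501
d2 = d1 - sigma*sqrt(T) = -0.23430828
exp(-rT) = 0.93988289
N(-d1) = 0.37553264; N(-d2) = 0.59262717
P = K * exp(-rT) * N(-d2) - S_0' * N(-d1) = 24.2200 * 0.93988289 * 0.59262717 - 23.29054725 * 0.37553264 = 4.7442


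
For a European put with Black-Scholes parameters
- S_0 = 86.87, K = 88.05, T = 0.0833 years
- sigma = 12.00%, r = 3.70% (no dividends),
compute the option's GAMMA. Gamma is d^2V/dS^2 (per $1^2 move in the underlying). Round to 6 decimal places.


d1 = -0.2832535068; d2 = -0.3178875941
phi(d1) = 0.3832549644; exp(-qT) = 1.0000000000; exp(-rT) = 0.9969226448
Gamma = exp(-qT) * phi(d1) / (S * sigma * sqrt(T)) = 1.0000000000 * 0.3832549644 / (86.8700 * 0.1200 * 0.2886173938) = 0.127384

Answer: Gamma = 0.127384


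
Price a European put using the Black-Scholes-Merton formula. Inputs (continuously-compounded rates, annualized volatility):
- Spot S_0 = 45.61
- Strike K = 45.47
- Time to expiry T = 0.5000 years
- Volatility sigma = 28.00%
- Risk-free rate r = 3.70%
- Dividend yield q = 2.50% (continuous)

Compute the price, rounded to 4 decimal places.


Answer: Price = 3.3362

Derivation:
d1 = (ln(S/K) + (r - q + 0.5*sigma^2) * T) / (sigma * sqrt(T)) = 0.14482670
d2 = d1 - sigma * sqrt(T) = -0.05316320
exp(-rT) = 0.98167007; exp(-qT) = 0.98757780
P = K * exp(-rT) * N(-d2) - S_0 * exp(-qT) * N(-d1)
N(-d1) = 0.44242385; N(-d2) = 0.52119906
P = 45.4700 * 0.98167007 * 0.52119906 - 45.6100 * 0.98757780 * 0.44242385 = 3.3362


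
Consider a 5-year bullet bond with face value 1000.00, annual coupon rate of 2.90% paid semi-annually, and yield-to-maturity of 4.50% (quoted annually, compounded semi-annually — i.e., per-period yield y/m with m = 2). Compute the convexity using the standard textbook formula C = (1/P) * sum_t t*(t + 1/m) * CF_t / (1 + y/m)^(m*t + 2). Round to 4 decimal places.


Coupon per period c = face * coupon_rate / m = 14.500000
Periods per year m = 2; per-period yield y/m = 0.022500
Number of cashflows N = 10
Cashflows (t years, CF_t, discount factor 1/(1+y/m)^(m*t), PV):
  t = 0.5000: CF_t = 14.500000, DF = 0.977995, PV = 14.180929
  t = 1.0000: CF_t = 14.500000, DF = 0.956474, PV = 13.868879
  t = 1.5000: CF_t = 14.500000, DF = 0.935427, PV = 13.563696
  t = 2.0000: CF_t = 14.500000, DF = 0.914843, PV = 13.265229
  t = 2.5000: CF_t = 14.500000, DF = 0.894712, PV = 12.973329
  t = 3.0000: CF_t = 14.500000, DF = 0.875024, PV = 12.687852
  t = 3.5000: CF_t = 14.500000, DF = 0.855769, PV = 12.408657
  t = 4.0000: CF_t = 14.500000, DF = 0.836938, PV = 12.135606
  t = 4.5000: CF_t = 14.500000, DF = 0.818522, PV = 11.868563
  t = 5.0000: CF_t = 1014.500000, DF = 0.800510, PV = 812.117529
Price P = sum_t PV_t = 929.070269
Convexity numerator sum_t t*(t + 1/m) * CF_t / (1+y/m)^(m*t + 2):
  t = 0.5000: term = 6.781848
  t = 1.0000: term = 19.897843
  t = 1.5000: term = 38.919986
  t = 2.0000: term = 63.439260
  t = 2.5000: term = 93.064929
  t = 3.0000: term = 127.423863
  t = 3.5000: term = 166.159887
  t = 4.0000: term = 208.933144
  t = 4.5000: term = 255.419492
  t = 5.0000: term = 21361.165511
Convexity = (1/P) * sum = 22341.205763 / 929.070269 = 24.046842

Answer: Convexity = 24.0468


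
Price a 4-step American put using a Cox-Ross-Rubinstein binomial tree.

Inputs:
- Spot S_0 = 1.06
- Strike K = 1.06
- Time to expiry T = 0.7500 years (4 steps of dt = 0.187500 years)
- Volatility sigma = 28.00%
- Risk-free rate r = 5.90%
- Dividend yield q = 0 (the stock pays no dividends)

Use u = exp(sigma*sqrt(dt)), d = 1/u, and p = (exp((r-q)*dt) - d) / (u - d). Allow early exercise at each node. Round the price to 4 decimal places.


Answer: Price = V(0,0) = 0.0807

Derivation:
dt = T/N = 0.187500
u = exp(sigma*sqrt(dt)) = 1.128900; d = 1/u = 0.885818
p = (exp((r-q)*dt) - d) / (u - d) = 0.515488
Discount per step: exp(-r*dt) = 0.988998
Stock lattice S(k, i) with i counting down-moves:
  k=0: S(0,0) = 1.0600
  k=1: S(1,0) = 1.1966; S(1,1) = 0.9390
  k=2: S(2,0) = 1.3509; S(2,1) = 1.0600; S(2,2) = 0.8318
  k=3: S(3,0) = 1.5250; S(3,1) = 1.1966; S(3,2) = 0.9390; S(3,3) = 0.7368
  k=4: S(4,0) = 1.7216; S(4,1) = 1.3509; S(4,2) = 1.0600; S(4,3) = 0.8318; S(4,4) = 0.6527
Terminal payoffs V(N, i) = max(K - S_T, 0):
  V(4,0) = 0.000000; V(4,1) = 0.000000; V(4,2) = 0.000000; V(4,3) = 0.228246; V(4,4) = 0.407344
Backward induction: V(k, i) = exp(-r*dt) * [p * V(k+1, i) + (1-p) * V(k+1, i+1)]; then take max(V_cont, immediate exercise) for American.
  V(3,0) = exp(-r*dt) * [p*0.000000 + (1-p)*0.000000] = 0.000000; exercise = 0.000000; V(3,0) = max -> 0.000000
  V(3,1) = exp(-r*dt) * [p*0.000000 + (1-p)*0.000000] = 0.000000; exercise = 0.000000; V(3,1) = max -> 0.000000
  V(3,2) = exp(-r*dt) * [p*0.000000 + (1-p)*0.228246] = 0.109371; exercise = 0.121033; V(3,2) = max -> 0.121033
  V(3,3) = exp(-r*dt) * [p*0.228246 + (1-p)*0.407344] = 0.311555; exercise = 0.323217; V(3,3) = max -> 0.323217
  V(2,0) = exp(-r*dt) * [p*0.000000 + (1-p)*0.000000] = 0.000000; exercise = 0.000000; V(2,0) = max -> 0.000000
  V(2,1) = exp(-r*dt) * [p*0.000000 + (1-p)*0.121033] = 0.057997; exercise = 0.000000; V(2,1) = max -> 0.057997
  V(2,2) = exp(-r*dt) * [p*0.121033 + (1-p)*0.323217] = 0.216584; exercise = 0.228246; V(2,2) = max -> 0.228246
  V(1,0) = exp(-r*dt) * [p*0.000000 + (1-p)*0.057997] = 0.027791; exercise = 0.000000; V(1,0) = max -> 0.027791
  V(1,1) = exp(-r*dt) * [p*0.057997 + (1-p)*0.228246] = 0.138939; exercise = 0.121033; V(1,1) = max -> 0.138939
  V(0,0) = exp(-r*dt) * [p*0.027791 + (1-p)*0.138939] = 0.080745; exercise = 0.000000; V(0,0) = max -> 0.080745


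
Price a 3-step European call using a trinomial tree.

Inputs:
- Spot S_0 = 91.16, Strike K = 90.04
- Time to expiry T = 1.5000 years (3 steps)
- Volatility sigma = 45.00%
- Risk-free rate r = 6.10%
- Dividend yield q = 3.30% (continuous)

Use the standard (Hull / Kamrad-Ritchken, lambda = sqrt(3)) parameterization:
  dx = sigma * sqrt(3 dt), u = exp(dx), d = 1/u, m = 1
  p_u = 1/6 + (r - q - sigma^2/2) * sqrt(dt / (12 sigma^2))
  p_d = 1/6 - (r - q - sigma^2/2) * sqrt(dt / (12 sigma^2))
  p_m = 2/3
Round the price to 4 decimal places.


dt = T/N = 0.500000; dx = sigma*sqrt(3*dt) = 0.551135
u = exp(dx) = 1.735222; d = 1/u = 0.576295
p_u = 0.133440, p_m = 0.666667, p_d = 0.199894
Discount per step: exp(-r*dt) = 0.969960
Stock lattice S(k, j) with j the centered position index:
  k=0: S(0,+0) = 91.1600
  k=1: S(1,-1) = 52.5351; S(1,+0) = 91.1600; S(1,+1) = 158.1828
  k=2: S(2,-2) = 30.2757; S(2,-1) = 52.5351; S(2,+0) = 91.1600; S(2,+1) = 158.1828; S(2,+2) = 274.4822
  k=3: S(3,-3) = 17.4477; S(3,-2) = 30.2757; S(3,-1) = 52.5351; S(3,+0) = 91.1600; S(3,+1) = 158.1828; S(3,+2) = 274.4822; S(3,+3) = 476.2876
Terminal payoffs V(N, j) = max(S_T - K, 0):
  V(3,-3) = 0.000000; V(3,-2) = 0.000000; V(3,-1) = 0.000000; V(3,+0) = 1.120000; V(3,+1) = 68.142811; V(3,+2) = 184.442248; V(3,+3) = 386.247556
Backward induction: V(k, j) = exp(-r*dt) * [p_u * V(k+1, j+1) + p_m * V(k+1, j) + p_d * V(k+1, j-1)]
  V(2,-2) = exp(-r*dt) * [p_u*0.000000 + p_m*0.000000 + p_d*0.000000] = 0.000000
  V(2,-1) = exp(-r*dt) * [p_u*1.120000 + p_m*0.000000 + p_d*0.000000] = 0.144963
  V(2,+0) = exp(-r*dt) * [p_u*68.142811 + p_m*1.120000 + p_d*0.000000] = 9.544051
  V(2,+1) = exp(-r*dt) * [p_u*184.442248 + p_m*68.142811 + p_d*1.120000] = 68.153646
  V(2,+2) = exp(-r*dt) * [p_u*386.247556 + p_m*184.442248 + p_d*68.142811] = 182.472448
  V(1,-1) = exp(-r*dt) * [p_u*9.544051 + p_m*0.144963 + p_d*0.000000] = 1.329038
  V(1,+0) = exp(-r*dt) * [p_u*68.153646 + p_m*9.544051 + p_d*0.144963] = 15.020891
  V(1,+1) = exp(-r*dt) * [p_u*182.472448 + p_m*68.153646 + p_d*9.544051] = 69.539028
  V(0,+0) = exp(-r*dt) * [p_u*69.539028 + p_m*15.020891 + p_d*1.329038] = 18.971327

Answer: Price = V(0,0) = 18.9713


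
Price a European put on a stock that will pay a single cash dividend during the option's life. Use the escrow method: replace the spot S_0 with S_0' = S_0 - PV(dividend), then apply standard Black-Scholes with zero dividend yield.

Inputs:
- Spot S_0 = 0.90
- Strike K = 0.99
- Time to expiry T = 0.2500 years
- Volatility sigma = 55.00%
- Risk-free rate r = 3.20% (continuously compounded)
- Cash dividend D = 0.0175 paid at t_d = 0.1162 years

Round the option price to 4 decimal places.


PV(D) = D * exp(-r * t_d) = 0.0175 * 0.99628850 = 0.01743505
S_0' = S_0 - PV(D) = 0.9000 - 0.01743505 = 0.88256495
d1 = (ln(S_0'/K) + (r + sigma^2/2)*T) / (sigma*sqrt(T)) = -0.25112748
d2 = d1 - sigma*sqrt(T) = -0.52612748
exp(-rT) = 0.99203191
N(-d1) = 0.59914223; N(-d2) = 0.70060018
P = K * exp(-rT) * N(-d2) - S_0' * N(-d1) = 0.9900 * 0.99203191 * 0.70060018 - 0.88256495 * 0.59914223 = 0.1593

Answer: Price = 0.1593


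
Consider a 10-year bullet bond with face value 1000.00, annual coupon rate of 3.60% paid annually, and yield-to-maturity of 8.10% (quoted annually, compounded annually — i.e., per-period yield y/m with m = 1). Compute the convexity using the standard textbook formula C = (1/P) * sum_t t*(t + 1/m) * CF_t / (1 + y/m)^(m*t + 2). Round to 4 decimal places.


Coupon per period c = face * coupon_rate / m = 36.000000
Periods per year m = 1; per-period yield y/m = 0.081000
Number of cashflows N = 10
Cashflows (t years, CF_t, discount factor 1/(1+y/m)^(m*t), PV):
  t = 1.0000: CF_t = 36.000000, DF = 0.925069, PV = 33.302498
  t = 2.0000: CF_t = 36.000000, DF = 0.855753, PV = 30.807121
  t = 3.0000: CF_t = 36.000000, DF = 0.791631, PV = 28.498724
  t = 4.0000: CF_t = 36.000000, DF = 0.732314, PV = 26.363297
  t = 5.0000: CF_t = 36.000000, DF = 0.677441, PV = 24.387879
  t = 6.0000: CF_t = 36.000000, DF = 0.626680, PV = 22.560480
  t = 7.0000: CF_t = 36.000000, DF = 0.579722, PV = 20.870009
  t = 8.0000: CF_t = 36.000000, DF = 0.536284, PV = 19.306207
  t = 9.0000: CF_t = 36.000000, DF = 0.496099, PV = 17.859581
  t = 10.0000: CF_t = 1036.000000, DF = 0.458926, PV = 475.447771
Price P = sum_t PV_t = 699.403567
Convexity numerator sum_t t*(t + 1/m) * CF_t / (1+y/m)^(m*t + 2):
  t = 1.0000: term = 56.997448
  t = 2.0000: term = 158.179783
  t = 3.0000: term = 292.654548
  t = 4.0000: term = 451.209602
  t = 5.0000: term = 626.100280
  t = 6.0000: term = 810.860677
  t = 7.0000: term = 1000.136512
  t = 8.0000: term = 1189.537281
  t = 9.0000: term = 1375.505644
  t = 10.0000: term = 44755.262955
Convexity = (1/P) * sum = 50716.444729 / 699.403567 = 72.513849

Answer: Convexity = 72.5138


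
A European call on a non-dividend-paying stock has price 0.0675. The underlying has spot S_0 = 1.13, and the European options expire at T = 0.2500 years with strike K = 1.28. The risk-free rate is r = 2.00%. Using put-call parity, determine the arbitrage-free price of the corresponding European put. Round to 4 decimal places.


Answer: Put price = 0.2111

Derivation:
Put-call parity: C - P = S_0 * exp(-qT) - K * exp(-rT).
S_0 * exp(-qT) = 1.1300 * 1.00000000 = 1.13000000
K * exp(-rT) = 1.2800 * 0.99501248 = 1.27361597
P = C - S*exp(-qT) + K*exp(-rT)
P = 0.0675 - 1.13000000 + 1.27361597 = 0.2111


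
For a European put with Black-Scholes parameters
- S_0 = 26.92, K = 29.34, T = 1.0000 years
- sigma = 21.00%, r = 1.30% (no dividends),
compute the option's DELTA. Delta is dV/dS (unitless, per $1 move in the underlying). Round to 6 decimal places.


Answer: Delta = -0.596001

Derivation:
d1 = -0.2430107997; d2 = -0.4530107997
phi(d1) = 0.3873348721; exp(-qT) = 1.0000000000; exp(-rT) = 0.9870841350
N(-d1) = 0.5960014844
Delta = -exp(-qT) * N(-d1) = -1.0000000000 * 0.5960014844 = -0.596001


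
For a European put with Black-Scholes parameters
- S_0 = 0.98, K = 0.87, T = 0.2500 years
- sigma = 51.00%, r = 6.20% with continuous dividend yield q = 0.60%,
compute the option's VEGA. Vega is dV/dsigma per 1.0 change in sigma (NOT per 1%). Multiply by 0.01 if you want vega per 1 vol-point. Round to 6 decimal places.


d1 = 0.6493014118; d2 = 0.3943014118
phi(d1) = 0.3231189702; exp(-qT) = 0.9985011244; exp(-rT) = 0.9846195068
Vega = S * exp(-qT) * phi(d1) * sqrt(T) = 0.9800 * 0.9985011244 * 0.3231189702 * 0.5000000000 = 0.158091

Answer: Vega = 0.158091


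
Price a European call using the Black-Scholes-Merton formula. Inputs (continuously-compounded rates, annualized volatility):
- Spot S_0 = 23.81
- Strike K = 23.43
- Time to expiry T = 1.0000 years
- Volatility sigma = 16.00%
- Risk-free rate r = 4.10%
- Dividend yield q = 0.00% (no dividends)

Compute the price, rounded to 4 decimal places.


d1 = (ln(S/K) + (r - q + 0.5*sigma^2) * T) / (sigma * sqrt(T)) = 0.43680255
d2 = d1 - sigma * sqrt(T) = 0.27680255
exp(-rT) = 0.95982913; exp(-qT) = 1.00000000
C = S_0 * exp(-qT) * N(d1) - K * exp(-rT) * N(d2)
N(d1) = 0.66887273; N(d2) = 0.60903414
C = 23.8100 * 1.00000000 * 0.66887273 - 23.4300 * 0.95982913 * 0.60903414 = 2.2294

Answer: Price = 2.2294


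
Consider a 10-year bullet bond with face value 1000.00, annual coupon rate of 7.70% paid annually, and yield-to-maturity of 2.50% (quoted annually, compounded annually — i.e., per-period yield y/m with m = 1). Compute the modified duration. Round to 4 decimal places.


Answer: Modified duration = 7.6309

Derivation:
Coupon per period c = face * coupon_rate / m = 77.000000
Periods per year m = 1; per-period yield y/m = 0.025000
Number of cashflows N = 10
Cashflows (t years, CF_t, discount factor 1/(1+y/m)^(m*t), PV):
  t = 1.0000: CF_t = 77.000000, DF = 0.975610, PV = 75.121951
  t = 2.0000: CF_t = 77.000000, DF = 0.951814, PV = 73.289709
  t = 3.0000: CF_t = 77.000000, DF = 0.928599, PV = 71.502155
  t = 4.0000: CF_t = 77.000000, DF = 0.905951, PV = 69.758200
  t = 5.0000: CF_t = 77.000000, DF = 0.883854, PV = 68.056780
  t = 6.0000: CF_t = 77.000000, DF = 0.862297, PV = 66.396859
  t = 7.0000: CF_t = 77.000000, DF = 0.841265, PV = 64.777423
  t = 8.0000: CF_t = 77.000000, DF = 0.820747, PV = 63.197486
  t = 9.0000: CF_t = 77.000000, DF = 0.800728, PV = 61.656084
  t = 10.0000: CF_t = 1077.000000, DF = 0.781198, PV = 841.350679
Price P = sum_t PV_t = 1455.107324
First compute Macaulay numerator sum_t t * PV_t:
  t * PV_t at t = 1.0000: 75.121951
  t * PV_t at t = 2.0000: 146.579417
  t * PV_t at t = 3.0000: 214.506464
  t * PV_t at t = 4.0000: 279.032799
  t * PV_t at t = 5.0000: 340.283901
  t * PV_t at t = 6.0000: 398.381152
  t * PV_t at t = 7.0000: 453.441962
  t * PV_t at t = 8.0000: 505.579888
  t * PV_t at t = 9.0000: 554.904755
  t * PV_t at t = 10.0000: 8413.506787
Macaulay duration D = 11381.339074 / 1455.107324 = 7.821649
Modified duration = D / (1 + y/m) = 7.821649 / (1 + 0.025000) = 7.630877
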